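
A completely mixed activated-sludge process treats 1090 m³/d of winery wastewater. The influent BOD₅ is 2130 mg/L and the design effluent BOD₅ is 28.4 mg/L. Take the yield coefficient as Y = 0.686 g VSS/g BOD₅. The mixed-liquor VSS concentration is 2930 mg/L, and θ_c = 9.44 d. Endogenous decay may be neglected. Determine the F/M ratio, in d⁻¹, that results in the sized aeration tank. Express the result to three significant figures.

Biomass mass balance (decay neglected): V·X = Y·Q·(S₀ − S)·θ_c, so V = 0.686 × 1090 × (2130 − 28.4) × 9.44 / 2930 = 5063 m³.
F/M = applied load / biomass = Q·S₀/(V·X) = 1090 × 2130 / (5063 × 2930) = 0.1565 d⁻¹.

F/M ≈ 0.157 d⁻¹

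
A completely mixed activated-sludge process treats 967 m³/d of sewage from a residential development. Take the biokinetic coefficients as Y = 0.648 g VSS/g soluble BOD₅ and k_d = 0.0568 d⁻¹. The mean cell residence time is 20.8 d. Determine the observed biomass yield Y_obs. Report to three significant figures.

Y_obs ≈ 0.297 g VSS/g soluble BOD₅

Observed yield with endogenous decay: Y_obs = Y / (1 + k_d·θ_c) = 0.648 / (1 + 0.0568 × 20.8) = 0.648 / 2.181 = 0.2971 g VSS/g soluble BOD₅.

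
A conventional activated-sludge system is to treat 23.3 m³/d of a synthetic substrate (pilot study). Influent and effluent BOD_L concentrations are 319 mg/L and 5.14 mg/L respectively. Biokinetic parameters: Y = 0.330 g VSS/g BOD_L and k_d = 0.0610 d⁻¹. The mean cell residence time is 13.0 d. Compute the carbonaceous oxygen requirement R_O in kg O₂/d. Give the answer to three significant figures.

R_O ≈ 5.40 kg O₂/d

Correct the yield for decay: Y_obs = Y/(1 + k_d θ_c) = 0.330 / (1 + 0.0610 × 13.0) = 0.330 / 1.793 = 0.1840.
ΔS = 319 − 5.14 = 313.9 mg/L, so the substrate removal rate is 23.3 × 313.9/1000 = 7.313 kg BOD_L/d.
P_X = Y_obs·Q·(S₀ − S) = 0.1840 × 7.313 = 1.346 kg VSS/d.
R_O = Q·(S₀ − S) − 1.42·P_X = 7.313 − 1.42 × 1.346 = 5.402 kg O₂/d.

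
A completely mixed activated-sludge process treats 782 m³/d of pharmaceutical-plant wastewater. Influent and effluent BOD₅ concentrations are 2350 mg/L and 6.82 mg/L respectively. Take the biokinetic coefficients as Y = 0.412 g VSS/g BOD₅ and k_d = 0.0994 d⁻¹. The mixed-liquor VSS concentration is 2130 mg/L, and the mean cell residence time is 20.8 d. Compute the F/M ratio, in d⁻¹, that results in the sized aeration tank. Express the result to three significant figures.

F/M ≈ 0.359 d⁻¹

From the SRT design equation V = Y Q (S₀−S) θ_c / [X (1 + k_d θ_c)] = 0.412 × 782 × (2350 − 6.82) × 20.8 / [2130 × (1 + 0.0994 × 20.8)] = 1.57×10^7 / 6534 = 2403 m³.
Food-to-microorganism ratio F/M = Q S₀ / (V X) = 782 × 2350 / (2403 × 2130) = 0.3590 d⁻¹.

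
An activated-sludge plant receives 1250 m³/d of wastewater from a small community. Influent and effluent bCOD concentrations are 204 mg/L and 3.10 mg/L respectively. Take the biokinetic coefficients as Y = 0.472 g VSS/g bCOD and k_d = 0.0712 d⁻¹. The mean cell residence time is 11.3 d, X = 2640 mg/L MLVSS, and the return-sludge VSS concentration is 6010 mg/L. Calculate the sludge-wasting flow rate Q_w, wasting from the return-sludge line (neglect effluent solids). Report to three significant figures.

Rearranging the biomass balance for a CMAS with decay, V = Y·Q·ΔS·θ_c / [X·(1+k_d θ_c)] = 0.472 × 1250 × (204 − 3.10) × 11.3 / [2640 × (1 + 0.0712 × 11.3)] = 1.34×10^6 / 4764 = 281.1 m³.
Q_w = (V·X)/(θ_c X_r) = 281.1 × 2640 / (11.3 × 6010) = 10.93 m³/d.

Q_w ≈ 10.9 m³/d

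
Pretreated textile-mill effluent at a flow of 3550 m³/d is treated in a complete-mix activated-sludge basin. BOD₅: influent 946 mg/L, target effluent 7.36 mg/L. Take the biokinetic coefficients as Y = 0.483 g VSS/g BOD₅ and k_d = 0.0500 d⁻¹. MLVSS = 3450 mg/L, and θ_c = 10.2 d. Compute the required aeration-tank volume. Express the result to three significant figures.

Steady-state biomass mass balance: V·X·(1 + k_d·θ_c) = Y·Q·(S₀ − S)·θ_c, so V = 0.483 × 3550 × (946 − 7.36) × 10.2 / [3450 × (1 + 0.0500 × 10.2)] = 1.64×10^7 / 5210 = 3151 m³.

V ≈ 3150 m³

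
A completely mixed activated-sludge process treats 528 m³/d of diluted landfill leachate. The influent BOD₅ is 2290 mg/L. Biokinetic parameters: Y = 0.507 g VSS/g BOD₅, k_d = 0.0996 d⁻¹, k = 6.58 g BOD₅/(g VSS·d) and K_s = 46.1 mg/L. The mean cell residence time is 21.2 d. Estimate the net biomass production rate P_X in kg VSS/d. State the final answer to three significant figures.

For a completely mixed reactor with recycle the Lawrence–McCarty relation gives S = K_s·(1 + k_d·θ_c) / [θ_c·(Y·k − k_d) − 1] = 46.1 × (1 + 0.0996 × 21.2) / [21.2 × (0.507 × 6.58 − 0.0996) − 1] = 143.4 / 67.61 = 2.122 mg/L.
The observed yield is Y_obs = Y/(1 + k_d·θ_c) = 0.507 / (1 + 0.0996 × 21.2) = 0.507 / 3.112 = 0.1629 g VSS per g BOD₅ removed.
ΔS = 2290 − 2.12 = 2288 mg/L, so the substrate removal rate is 528 × 2288/1000 = 1208 kg BOD₅/d.
So the net sludge growth is P_X = 0.1629 × 1208 = 196.8 kg VSS/d.

P_X ≈ 197 kg VSS/d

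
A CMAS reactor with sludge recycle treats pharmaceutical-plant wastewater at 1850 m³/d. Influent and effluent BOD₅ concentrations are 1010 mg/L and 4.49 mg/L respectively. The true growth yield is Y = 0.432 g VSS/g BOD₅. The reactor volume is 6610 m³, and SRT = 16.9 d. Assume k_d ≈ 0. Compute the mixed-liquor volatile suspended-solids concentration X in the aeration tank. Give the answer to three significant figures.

X ≈ 2050 mg/L

Without decay, X = Y Q (S₀−S) θ_c / V = 0.432 × 1850 × (1010 − 4.49) × 16.9 / 6610 = 2055 mg/L.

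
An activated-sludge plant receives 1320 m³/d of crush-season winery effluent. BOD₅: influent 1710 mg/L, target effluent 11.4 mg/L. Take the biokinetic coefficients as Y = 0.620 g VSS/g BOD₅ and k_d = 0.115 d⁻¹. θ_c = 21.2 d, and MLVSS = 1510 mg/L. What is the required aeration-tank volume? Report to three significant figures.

V ≈ 5680 m³

Steady-state biomass mass balance: V·X·(1 + k_d·θ_c) = Y·Q·(S₀ − S)·θ_c, so V = 0.620 × 1320 × (1710 − 11.4) × 21.2 / [1510 × (1 + 0.115 × 21.2)] = 2.95×10^7 / 5191 = 5677 m³.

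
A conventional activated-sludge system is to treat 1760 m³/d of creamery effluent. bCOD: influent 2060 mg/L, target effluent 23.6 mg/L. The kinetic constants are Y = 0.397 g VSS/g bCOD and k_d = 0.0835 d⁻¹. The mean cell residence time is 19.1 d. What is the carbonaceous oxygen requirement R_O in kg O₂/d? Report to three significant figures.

R_O ≈ 2810 kg O₂/d

Correct the yield for decay: Y_obs = Y/(1 + k_d θ_c) = 0.397 / (1 + 0.0835 × 19.1) = 0.397 / 2.595 = 0.1530.
Mass of bCOD removed per day: Q(S₀ − S) = 1760 × 2036 g/m³ = 3584 kg/d.
P_X = Y_obs·Q·(S₀ − S) = 0.1530 × 3584 = 548.3 kg VSS/d.
R_O = Q·ΔS − 1.42 P_X = 3584 − 778.7 = 2805 kg O₂/d.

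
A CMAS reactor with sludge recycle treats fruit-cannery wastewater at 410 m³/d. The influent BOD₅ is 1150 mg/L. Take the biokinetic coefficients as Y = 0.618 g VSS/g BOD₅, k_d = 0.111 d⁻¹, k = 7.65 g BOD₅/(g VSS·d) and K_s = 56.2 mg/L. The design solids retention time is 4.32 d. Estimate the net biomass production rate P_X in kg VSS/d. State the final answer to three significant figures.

For a completely mixed reactor with recycle the Lawrence–McCarty relation gives S = K_s·(1 + k_d·θ_c) / [θ_c·(Y·k − k_d) − 1] = 56.2 × (1 + 0.111 × 4.32) / [4.32 × (0.618 × 7.65 − 0.111) − 1] = 83.15 / 18.94 = 4.389 mg/L.
Y_obs = Y / (1 + k_d θ_c) = 0.618 / (1 + 0.111 × 4.32) = 0.618 / 1.480 = 0.4177.
ΔS = 1150 − 4.39 = 1146 mg/L, so the substrate removal rate is 410 × 1146/1000 = 469.7 kg BOD₅/d.
P_X = Y_obs · Q(S₀ − S) = 0.4177 × 469.7 = 196.2 kg VSS/d.

P_X ≈ 196 kg VSS/d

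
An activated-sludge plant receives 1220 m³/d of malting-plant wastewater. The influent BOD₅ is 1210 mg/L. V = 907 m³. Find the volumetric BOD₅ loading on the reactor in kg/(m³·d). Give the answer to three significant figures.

Volumetric loading L_v = Q·S₀ / V = 1220 × 1210 g/m³ / 907.0 m³ = 1628 g/(m³·d) = 1.628 kg BOD₅/(m³·d).

L_v ≈ 1.63 kg BOD₅/(m³·d)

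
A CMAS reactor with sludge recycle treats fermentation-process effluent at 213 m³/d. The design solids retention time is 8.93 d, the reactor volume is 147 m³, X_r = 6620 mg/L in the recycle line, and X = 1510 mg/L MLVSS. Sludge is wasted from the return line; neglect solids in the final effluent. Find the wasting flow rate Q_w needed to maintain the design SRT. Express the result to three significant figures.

θ_c = V·X/(Q_w·X_r) when wasting from the recycle, so Q_w = V·X/(θ_c·X_r) = 147.0 × 1510 / (8.93 × 6620) = 3.755 m³/d.

Q_w ≈ 3.75 m³/d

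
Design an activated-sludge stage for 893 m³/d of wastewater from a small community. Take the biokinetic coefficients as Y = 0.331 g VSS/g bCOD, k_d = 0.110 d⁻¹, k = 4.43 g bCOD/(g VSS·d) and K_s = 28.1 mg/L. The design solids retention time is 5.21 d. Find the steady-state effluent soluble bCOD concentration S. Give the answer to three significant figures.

Effluent substrate depends only on kinetics and SRT: S = K_s(1 + k_d θ_c) / [θ_c(Yk − k_d) − 1] = 28.1 × (1 + 0.110 × 5.21) / [5.21 × (0.331 × 4.43 − 0.110) − 1] = 44.20 / 6.066 = 7.287 mg/L.

S ≈ 7.29 mg/L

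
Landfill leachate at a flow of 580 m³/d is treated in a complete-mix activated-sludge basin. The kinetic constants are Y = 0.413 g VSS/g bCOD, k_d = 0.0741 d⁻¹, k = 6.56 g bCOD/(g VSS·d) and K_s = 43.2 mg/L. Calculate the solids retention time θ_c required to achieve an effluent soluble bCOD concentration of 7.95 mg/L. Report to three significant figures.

θ_c ≈ 2.88 d

At the target effluent, Y k S/(K_s+S) = 0.413×6.56×7.95/51.15 = 0.4211 d⁻¹.
1/θ_c = 0.4211 − 0.0741 = 0.3470 d⁻¹, so θ_c = 2.882 d.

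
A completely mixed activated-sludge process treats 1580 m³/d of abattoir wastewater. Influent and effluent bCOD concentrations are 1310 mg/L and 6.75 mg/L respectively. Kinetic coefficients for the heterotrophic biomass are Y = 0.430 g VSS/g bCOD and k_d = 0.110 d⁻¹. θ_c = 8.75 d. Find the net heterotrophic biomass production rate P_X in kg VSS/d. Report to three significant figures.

The observed yield is Y_obs = Y/(1 + k_d·θ_c) = 0.430 / (1 + 0.110 × 8.75) = 0.430 / 1.962 = 0.2191 g VSS per g bCOD removed.
ΔS = 1310 − 6.75 = 1303 mg/L, so the substrate removal rate is 1580 × 1303/1000 = 2059 kg bCOD/d.
Net biomass production P_X = Y_obs × Q·(S₀ − S) = 0.2191 × 2059 = 451.2 kg VSS/d.

P_X ≈ 451 kg VSS/d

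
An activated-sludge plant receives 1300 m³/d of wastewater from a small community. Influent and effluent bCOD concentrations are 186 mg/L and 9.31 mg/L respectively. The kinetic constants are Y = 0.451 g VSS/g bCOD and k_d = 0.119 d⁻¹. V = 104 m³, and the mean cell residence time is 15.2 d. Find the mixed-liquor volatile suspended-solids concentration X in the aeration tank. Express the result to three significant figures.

Solving the biomass balance for X: X = Y Q (S₀−S) θ_c / [V (1+k_d θ_c)] = 0.451 × 1300 × (186 − 9.31) × 15.2 / [104 × (1 + 0.119 × 15.2)] = 5390 mg/L.

X ≈ 5390 mg/L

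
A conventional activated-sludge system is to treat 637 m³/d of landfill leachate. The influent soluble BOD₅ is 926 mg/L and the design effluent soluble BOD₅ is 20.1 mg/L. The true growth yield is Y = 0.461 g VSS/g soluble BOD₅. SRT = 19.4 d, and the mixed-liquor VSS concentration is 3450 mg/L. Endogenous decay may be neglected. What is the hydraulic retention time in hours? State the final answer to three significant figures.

Biomass mass balance (decay neglected): V·X = Y·Q·(S₀ − S)·θ_c, so V = 0.461 × 637 × (926 − 20.1) × 19.4 / 3450 = 1496 m³.
τ = V/Q = 1496/637 = 2.348 d, or 56.36 h.

τ ≈ 56.4 h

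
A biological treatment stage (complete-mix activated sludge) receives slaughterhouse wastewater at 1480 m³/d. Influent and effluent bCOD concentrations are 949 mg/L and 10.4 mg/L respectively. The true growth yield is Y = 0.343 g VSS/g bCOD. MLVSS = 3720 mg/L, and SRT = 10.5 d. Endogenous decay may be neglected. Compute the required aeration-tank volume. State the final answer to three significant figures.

Biomass mass balance (decay neglected): V·X = Y·Q·(S₀ − S)·θ_c, so V = 0.343 × 1480 × (949 − 10.4) × 10.5 / 3720 = 1345 m³.

V ≈ 1340 m³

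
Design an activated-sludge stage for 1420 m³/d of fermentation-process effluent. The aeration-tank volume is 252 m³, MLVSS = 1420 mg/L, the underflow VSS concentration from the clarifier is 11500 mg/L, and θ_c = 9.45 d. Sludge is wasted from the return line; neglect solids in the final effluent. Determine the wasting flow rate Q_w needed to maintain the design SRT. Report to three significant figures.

Wasting from the return line (neglecting effluent solids): Q_w = V·X / (θ_c·X_r) = 252.0 × 1420 / (9.45 × 11500) = 3.293 m³/d.

Q_w ≈ 3.29 m³/d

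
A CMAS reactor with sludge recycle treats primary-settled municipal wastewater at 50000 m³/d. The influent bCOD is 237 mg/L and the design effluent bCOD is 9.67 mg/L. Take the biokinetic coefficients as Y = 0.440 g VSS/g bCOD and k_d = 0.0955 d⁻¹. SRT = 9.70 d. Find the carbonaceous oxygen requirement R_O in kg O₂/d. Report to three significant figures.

Y_obs = Y / (1 + k_d θ_c) = 0.440 / (1 + 0.0955 × 9.70) = 0.440 / 1.926 = 0.2284.
Substrate removed = Q·(S₀ − S) = 50000 m³/d × (237 − 9.67) g/m³ = 1.14×10^7 g/d = 11366 kg/d.
P_X = Y_obs·Q·(S₀ − S) = 0.2284 × 11366 = 2596 kg VSS/d.
R_O = Q·(S₀ − S) − 1.42·P_X = 11366 − 1.42 × 2596 = 7680 kg O₂/d.

R_O ≈ 7680 kg O₂/d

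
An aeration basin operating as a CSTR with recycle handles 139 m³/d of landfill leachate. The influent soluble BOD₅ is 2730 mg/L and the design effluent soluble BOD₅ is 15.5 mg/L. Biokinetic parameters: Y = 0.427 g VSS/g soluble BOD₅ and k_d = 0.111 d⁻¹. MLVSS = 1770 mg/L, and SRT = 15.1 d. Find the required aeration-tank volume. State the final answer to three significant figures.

Rearranging the biomass balance for a CMAS with decay, V = Y·Q·ΔS·θ_c / [X·(1+k_d θ_c)] = 0.427 × 139 × (2730 − 15.5) × 15.1 / [1770 × (1 + 0.111 × 15.1)] = 2.43×10^6 / 4737 = 513.6 m³.

V ≈ 514 m³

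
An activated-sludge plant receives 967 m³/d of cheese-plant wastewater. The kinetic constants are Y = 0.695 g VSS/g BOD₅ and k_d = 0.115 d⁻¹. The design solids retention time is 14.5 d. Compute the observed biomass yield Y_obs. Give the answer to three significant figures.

Y_obs ≈ 0.261 g VSS/g BOD₅

Correct the yield for decay: Y_obs = Y/(1 + k_d θ_c) = 0.695 / (1 + 0.115 × 14.5) = 0.695 / 2.667 = 0.2605.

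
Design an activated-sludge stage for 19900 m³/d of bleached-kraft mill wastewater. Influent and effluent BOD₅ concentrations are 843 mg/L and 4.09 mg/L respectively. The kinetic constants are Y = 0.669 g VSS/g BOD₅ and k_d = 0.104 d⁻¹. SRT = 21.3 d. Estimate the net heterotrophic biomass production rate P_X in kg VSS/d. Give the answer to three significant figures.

The observed yield is Y_obs = Y/(1 + k_d·θ_c) = 0.669 / (1 + 0.104 × 21.3) = 0.669 / 3.215 = 0.2081 g VSS per g BOD₅ removed.
Mass of BOD₅ removed per day: Q(S₀ − S) = 19900 × 838.9 g/m³ = 16694 kg/d.
So the net sludge growth is P_X = 0.2081 × 16694 = 3474 kg VSS/d.

P_X ≈ 3470 kg VSS/d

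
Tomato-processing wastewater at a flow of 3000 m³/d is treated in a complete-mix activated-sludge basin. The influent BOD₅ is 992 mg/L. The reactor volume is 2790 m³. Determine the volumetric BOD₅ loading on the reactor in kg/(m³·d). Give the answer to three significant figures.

Volumetric loading L_v = Q·S₀ / V = 3000 × 992 g/m³ / 2790 m³ = 1067 g/(m³·d) = 1.067 kg BOD₅/(m³·d).

L_v ≈ 1.07 kg BOD₅/(m³·d)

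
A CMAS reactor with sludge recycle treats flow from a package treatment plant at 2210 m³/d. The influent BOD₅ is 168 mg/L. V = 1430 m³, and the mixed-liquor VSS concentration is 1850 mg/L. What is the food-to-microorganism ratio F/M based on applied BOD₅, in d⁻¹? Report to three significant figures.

F/M ≈ 0.140 d⁻¹

Food-to-microorganism ratio F/M = Q S₀ / (V X) = 2210 × 168 / (1430 × 1850) = 0.1403 d⁻¹.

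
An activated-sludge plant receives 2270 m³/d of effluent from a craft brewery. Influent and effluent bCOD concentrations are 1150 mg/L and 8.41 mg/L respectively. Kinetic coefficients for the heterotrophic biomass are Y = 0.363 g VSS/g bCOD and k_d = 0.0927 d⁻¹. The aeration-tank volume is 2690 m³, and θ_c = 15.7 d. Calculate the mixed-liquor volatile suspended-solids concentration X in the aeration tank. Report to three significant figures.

X = Y·Q·ΔS·θ_c / [V·(1 + k_d θ_c)] = 0.363 × 2270 × (1150 − 8.41) × 15.7 / [2690 × (1 + 0.0927 × 15.7)] = 2236 mg/L.

X ≈ 2240 mg/L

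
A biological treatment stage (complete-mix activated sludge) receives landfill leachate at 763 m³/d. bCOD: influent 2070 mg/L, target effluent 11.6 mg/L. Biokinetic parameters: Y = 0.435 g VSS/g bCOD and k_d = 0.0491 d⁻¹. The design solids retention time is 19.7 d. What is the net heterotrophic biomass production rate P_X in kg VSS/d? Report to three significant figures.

P_X ≈ 347 kg VSS/d

The observed yield is Y_obs = Y/(1 + k_d·θ_c) = 0.435 / (1 + 0.0491 × 19.7) = 0.435 / 1.967 = 0.2211 g VSS per g bCOD removed.
Q·(S₀ − S) = 763 × (2070 − 11.6) × 10⁻³ = 1571 kg/d removed.
Net biomass production P_X = Y_obs × Q·(S₀ − S) = 0.2211 × 1571 = 347.3 kg VSS/d.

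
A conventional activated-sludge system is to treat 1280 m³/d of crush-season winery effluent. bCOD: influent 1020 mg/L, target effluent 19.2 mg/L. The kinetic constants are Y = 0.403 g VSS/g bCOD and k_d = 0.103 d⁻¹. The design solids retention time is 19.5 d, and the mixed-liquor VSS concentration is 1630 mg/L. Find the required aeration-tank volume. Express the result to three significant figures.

V ≈ 2050 m³

Steady-state biomass mass balance: V·X·(1 + k_d·θ_c) = Y·Q·(S₀ − S)·θ_c, so V = 0.403 × 1280 × (1020 − 19.2) × 19.5 / [1630 × (1 + 0.103 × 19.5)] = 1.01×10^7 / 4904 = 2053 m³.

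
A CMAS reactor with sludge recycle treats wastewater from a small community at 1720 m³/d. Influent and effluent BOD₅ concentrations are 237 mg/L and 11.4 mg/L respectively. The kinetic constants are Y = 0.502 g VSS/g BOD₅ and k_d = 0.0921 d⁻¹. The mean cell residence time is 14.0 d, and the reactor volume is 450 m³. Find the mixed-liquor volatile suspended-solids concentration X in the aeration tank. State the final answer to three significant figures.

X ≈ 2650 mg/L

X = Y·Q·ΔS·θ_c / [V·(1 + k_d θ_c)] = 0.502 × 1720 × (237 − 11.4) × 14.0 / [450 × (1 + 0.0921 × 14.0)] = 2647 mg/L.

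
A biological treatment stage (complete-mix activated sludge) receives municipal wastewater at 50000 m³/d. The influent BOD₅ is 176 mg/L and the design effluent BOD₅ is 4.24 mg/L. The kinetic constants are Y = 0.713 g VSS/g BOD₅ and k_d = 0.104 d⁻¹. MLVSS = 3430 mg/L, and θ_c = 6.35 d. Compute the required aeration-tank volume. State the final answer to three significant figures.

V ≈ 6830 m³

Rearranging the biomass balance for a CMAS with decay, V = Y·Q·ΔS·θ_c / [X·(1+k_d θ_c)] = 0.713 × 50000 × (176 − 4.24) × 6.35 / [3430 × (1 + 0.104 × 6.35)] = 3.89×10^7 / 5695 = 6827 m³.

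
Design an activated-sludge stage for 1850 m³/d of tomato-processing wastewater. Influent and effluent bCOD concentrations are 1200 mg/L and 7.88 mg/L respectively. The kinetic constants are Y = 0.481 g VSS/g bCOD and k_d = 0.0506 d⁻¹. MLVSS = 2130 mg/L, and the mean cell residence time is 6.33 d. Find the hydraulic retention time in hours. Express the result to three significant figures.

Steady-state biomass mass balance: V·X·(1 + k_d·θ_c) = Y·Q·(S₀ − S)·θ_c, so V = 0.481 × 1850 × (1200 − 7.88) × 6.33 / [2130 × (1 + 0.0506 × 6.33)] = 6.71×10^6 / 2812 = 2388 m³.
τ = V/Q = 2388/1850 = 1.291 d, or 30.98 h.

τ ≈ 31.0 h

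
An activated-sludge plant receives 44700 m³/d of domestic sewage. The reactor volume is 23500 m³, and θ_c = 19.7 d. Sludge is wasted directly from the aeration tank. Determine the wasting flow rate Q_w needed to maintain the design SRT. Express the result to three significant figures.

With mixed-liquor wasting, θ_c = V/Q_w, so Q_w = V/θ_c = 23500/19.7 = 1193 m³/d.

Q_w ≈ 1190 m³/d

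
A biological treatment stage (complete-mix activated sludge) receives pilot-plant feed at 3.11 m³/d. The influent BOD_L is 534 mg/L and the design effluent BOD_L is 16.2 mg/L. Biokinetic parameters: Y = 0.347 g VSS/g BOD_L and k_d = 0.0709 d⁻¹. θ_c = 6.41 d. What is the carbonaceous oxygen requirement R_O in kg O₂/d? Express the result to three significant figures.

R_O ≈ 1.06 kg O₂/d

Y_obs = Y / (1 + k_d θ_c) = 0.347 / (1 + 0.0709 × 6.41) = 0.347 / 1.454 = 0.2386.
Q·(S₀ − S) = 3.11 × (534 − 16.2) × 10⁻³ = 1.610 kg/d removed.
P_X = Y_obs·Q·(S₀ − S) = 0.2386 × 1.610 = 0.3842 kg VSS/d.
R_O = Q·(S₀ − S) − 1.42·P_X = 1.610 − 1.42 × 0.3842 = 1.065 kg O₂/d.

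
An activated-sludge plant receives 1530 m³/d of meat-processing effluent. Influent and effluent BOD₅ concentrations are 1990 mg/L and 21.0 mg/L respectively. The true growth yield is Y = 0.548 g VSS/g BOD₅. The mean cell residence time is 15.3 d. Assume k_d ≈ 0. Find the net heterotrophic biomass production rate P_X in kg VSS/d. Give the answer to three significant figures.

With endogenous decay neglected, the observed yield equals the true yield: Y_obs = Y = 0.548 g VSS/g BOD₅.
Q·(S₀ − S) = 1530 × (1990 − 21.0) × 10⁻³ = 3013 kg/d removed.
So the net sludge growth is P_X = 0.5480 × 3013 = 1651 kg VSS/d.

P_X ≈ 1650 kg VSS/d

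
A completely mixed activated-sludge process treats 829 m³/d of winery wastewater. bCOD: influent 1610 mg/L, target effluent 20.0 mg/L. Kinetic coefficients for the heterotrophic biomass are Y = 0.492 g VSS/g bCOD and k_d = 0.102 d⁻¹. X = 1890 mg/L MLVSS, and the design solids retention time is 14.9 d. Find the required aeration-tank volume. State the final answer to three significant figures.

From the SRT design equation V = Y Q (S₀−S) θ_c / [X (1 + k_d θ_c)] = 0.492 × 829 × (1610 − 20.0) × 14.9 / [1890 × (1 + 0.102 × 14.9)] = 9.66×10^6 / 4762 = 2029 m³.

V ≈ 2030 m³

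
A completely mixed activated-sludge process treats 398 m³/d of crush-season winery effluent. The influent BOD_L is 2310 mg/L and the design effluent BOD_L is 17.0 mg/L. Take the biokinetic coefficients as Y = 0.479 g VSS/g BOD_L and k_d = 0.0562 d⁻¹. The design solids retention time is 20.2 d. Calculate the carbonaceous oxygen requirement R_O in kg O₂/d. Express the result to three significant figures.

The observed yield is Y_obs = Y/(1 + k_d·θ_c) = 0.479 / (1 + 0.0562 × 20.2) = 0.479 / 2.135 = 0.2243 g VSS per g BOD_L removed.
Substrate removed = Q·(S₀ − S) = 398 m³/d × (2310 − 17.0) g/m³ = 9.13×10^5 g/d = 912.6 kg/d.
Net sludge production P_X = 0.2243 × 912.6 = 204.7 kg VSS/d.
Carbonaceous O₂ demand = substrate oxidised − cell-mass equivalent = 912.6 − 1.42 × 204.7 = 621.9 kg O₂/d.

R_O ≈ 622 kg O₂/d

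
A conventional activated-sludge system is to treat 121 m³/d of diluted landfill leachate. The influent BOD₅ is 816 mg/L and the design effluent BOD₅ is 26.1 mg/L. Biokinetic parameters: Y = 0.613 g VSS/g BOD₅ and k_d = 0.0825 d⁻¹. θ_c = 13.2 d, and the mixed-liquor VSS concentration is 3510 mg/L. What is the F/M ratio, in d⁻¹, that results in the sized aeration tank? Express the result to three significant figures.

From the SRT design equation V = Y Q (S₀−S) θ_c / [X (1 + k_d θ_c)] = 0.613 × 121 × (816 − 26.1) × 13.2 / [3510 × (1 + 0.0825 × 13.2)] = 7.73×10^5 / 7332 = 105.5 m³.
Food-to-microorganism ratio F/M = Q S₀ / (V X) = 121 × 816 / (105.5 × 3510) = 0.2667 d⁻¹.

F/M ≈ 0.267 d⁻¹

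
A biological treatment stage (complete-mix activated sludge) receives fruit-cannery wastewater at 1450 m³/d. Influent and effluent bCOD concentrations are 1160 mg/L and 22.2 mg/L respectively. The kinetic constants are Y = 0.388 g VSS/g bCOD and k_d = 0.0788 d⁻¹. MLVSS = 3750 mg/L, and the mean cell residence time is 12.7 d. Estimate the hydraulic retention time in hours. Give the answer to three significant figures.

τ ≈ 17.9 h

From the SRT design equation V = Y Q (S₀−S) θ_c / [X (1 + k_d θ_c)] = 0.388 × 1450 × (1160 − 22.2) × 12.7 / [3750 × (1 + 0.0788 × 12.7)] = 8.13×10^6 / 7503 = 1084 m³.
Hydraulic retention time τ = V/Q = 1084 / 1450 = 0.7473 d = 17.93 h.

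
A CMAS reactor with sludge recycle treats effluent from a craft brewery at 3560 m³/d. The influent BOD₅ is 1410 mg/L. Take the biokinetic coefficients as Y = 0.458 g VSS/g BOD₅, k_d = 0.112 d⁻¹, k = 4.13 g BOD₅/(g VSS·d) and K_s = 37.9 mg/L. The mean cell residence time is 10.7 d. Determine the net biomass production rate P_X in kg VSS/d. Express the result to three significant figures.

From the Monod/SRT balance for a CMAS, S = K_s·(1+k_d θ_c)/[θ_c·(Y k − k_d) − 1] = 37.9 × (1 + 0.112 × 10.7) / [10.7 × (0.458 × 4.13 − 0.112) − 1] = 83.32 / 18.04 = 4.618 mg/L.
Observed yield with endogenous decay: Y_obs = Y / (1 + k_d·θ_c) = 0.458 / (1 + 0.112 × 10.7) = 0.458 / 2.198 = 0.2083 g VSS/g BOD₅.
Substrate removed = Q·(S₀ − S) = 3560 m³/d × (1410 − 4.62) g/m³ = 5×10^6 g/d = 5003 kg/d.
Net biomass production P_X = Y_obs × Q·(S₀ − S) = 0.2083 × 5003 = 1042 kg VSS/d.

P_X ≈ 1040 kg VSS/d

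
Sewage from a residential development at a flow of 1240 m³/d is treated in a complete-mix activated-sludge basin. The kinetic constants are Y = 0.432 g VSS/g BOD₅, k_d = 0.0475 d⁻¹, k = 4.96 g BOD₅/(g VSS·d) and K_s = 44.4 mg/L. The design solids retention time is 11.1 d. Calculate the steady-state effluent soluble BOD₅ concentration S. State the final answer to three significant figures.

S ≈ 3.05 mg/L

For a completely mixed reactor with recycle the Lawrence–McCarty relation gives S = K_s·(1 + k_d·θ_c) / [θ_c·(Y·k − k_d) − 1] = 44.4 × (1 + 0.0475 × 11.1) / [11.1 × (0.432 × 4.96 − 0.0475) − 1] = 67.81 / 22.26 = 3.047 mg/L.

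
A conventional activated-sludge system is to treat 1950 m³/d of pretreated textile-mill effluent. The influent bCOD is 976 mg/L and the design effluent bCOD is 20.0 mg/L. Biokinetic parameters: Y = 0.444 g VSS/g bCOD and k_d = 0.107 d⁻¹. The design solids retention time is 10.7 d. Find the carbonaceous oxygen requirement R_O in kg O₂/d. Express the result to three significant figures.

R_O ≈ 1320 kg O₂/d

The observed yield is Y_obs = Y/(1 + k_d·θ_c) = 0.444 / (1 + 0.107 × 10.7) = 0.444 / 2.145 = 0.2070 g VSS per g bCOD removed.
Substrate removed = Q·(S₀ − S) = 1950 m³/d × (976 − 20.0) g/m³ = 1.86×10^6 g/d = 1864 kg/d.
P_X = Y_obs·Q·(S₀ − S) = 0.2070 × 1864 = 385.9 kg VSS/d.
Carbonaceous O₂ demand = substrate oxidised − cell-mass equivalent = 1864 − 1.42 × 385.9 = 1316 kg O₂/d.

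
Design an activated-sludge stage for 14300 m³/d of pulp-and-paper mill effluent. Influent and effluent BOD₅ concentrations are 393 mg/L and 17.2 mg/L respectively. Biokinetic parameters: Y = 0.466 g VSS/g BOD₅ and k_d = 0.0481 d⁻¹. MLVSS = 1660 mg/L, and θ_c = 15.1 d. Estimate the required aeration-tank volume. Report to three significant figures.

V ≈ 13200 m³

Steady-state biomass mass balance: V·X·(1 + k_d·θ_c) = Y·Q·(S₀ − S)·θ_c, so V = 0.466 × 14300 × (393 − 17.2) × 15.1 / [1660 × (1 + 0.0481 × 15.1)] = 3.78×10^7 / 2866 = 13196 m³.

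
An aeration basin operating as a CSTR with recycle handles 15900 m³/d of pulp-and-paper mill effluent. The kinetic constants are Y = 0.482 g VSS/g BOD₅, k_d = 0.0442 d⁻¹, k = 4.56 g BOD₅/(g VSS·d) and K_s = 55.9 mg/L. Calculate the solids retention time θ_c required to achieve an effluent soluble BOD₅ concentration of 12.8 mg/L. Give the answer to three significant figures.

Specific growth rate at S = 12.8 mg/L: μ = YkS/(K_s+S) = 0.482·4.56·12.8/(55.9+12.8) = 0.4095 d⁻¹.
θ_c = 1/(μ − k_d) = 1/(0.4095 − 0.0442) = 1/0.3653 = 2.737 d.

θ_c ≈ 2.74 d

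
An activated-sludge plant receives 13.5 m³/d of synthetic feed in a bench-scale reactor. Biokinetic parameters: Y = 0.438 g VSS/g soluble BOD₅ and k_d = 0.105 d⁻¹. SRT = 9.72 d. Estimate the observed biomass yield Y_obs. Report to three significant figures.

The observed yield is Y_obs = Y/(1 + k_d·θ_c) = 0.438 / (1 + 0.105 × 9.72) = 0.438 / 2.021 = 0.2168 g VSS per g soluble BOD₅ removed.

Y_obs ≈ 0.217 g VSS/g soluble BOD₅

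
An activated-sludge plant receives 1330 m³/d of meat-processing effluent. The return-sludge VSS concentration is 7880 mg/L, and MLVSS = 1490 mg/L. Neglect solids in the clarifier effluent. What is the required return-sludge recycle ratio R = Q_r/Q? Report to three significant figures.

Solids balance on the clarifier gives (1+R)X = R·X_r, so R = X/(X_r − X) = 1490 / (7880 − 1490) = 0.2332.

R ≈ 0.233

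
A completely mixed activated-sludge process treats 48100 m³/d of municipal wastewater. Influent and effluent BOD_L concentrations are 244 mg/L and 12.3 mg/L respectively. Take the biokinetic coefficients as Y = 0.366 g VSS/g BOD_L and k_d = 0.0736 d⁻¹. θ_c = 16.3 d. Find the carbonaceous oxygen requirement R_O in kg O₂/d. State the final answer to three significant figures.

R_O ≈ 8510 kg O₂/d

Observed yield with endogenous decay: Y_obs = Y / (1 + k_d·θ_c) = 0.366 / (1 + 0.0736 × 16.3) = 0.366 / 2.200 = 0.1664 g VSS/g BOD_L.
Mass of BOD_L removed per day: Q(S₀ − S) = 48100 × 231.7 g/m³ = 11145 kg/d.
Biomass synthesised: P_X = Y_obs × 11145 = 1854 kg VSS/d.
R_O = Q·(S₀ − S) − 1.42·P_X = 11145 − 1.42 × 1854 = 8512 kg O₂/d.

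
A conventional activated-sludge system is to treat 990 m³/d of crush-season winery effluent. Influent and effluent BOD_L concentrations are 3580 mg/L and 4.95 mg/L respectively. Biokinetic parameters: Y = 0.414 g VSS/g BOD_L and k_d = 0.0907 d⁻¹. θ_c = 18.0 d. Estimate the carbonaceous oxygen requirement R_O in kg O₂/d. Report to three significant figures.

Observed yield with endogenous decay: Y_obs = Y / (1 + k_d·θ_c) = 0.414 / (1 + 0.0907 × 18.0) = 0.414 / 2.633 = 0.1573 g VSS/g BOD_L.
ΔS = 3580 − 4.95 = 3575 mg/L, so the substrate removal rate is 990 × 3575/1000 = 3539 kg BOD_L/d.
Biomass synthesised: P_X = Y_obs × 3539 = 556.6 kg VSS/d.
R_O = Q·(S₀ − S) − 1.42·P_X = 3539 − 1.42 × 556.6 = 2749 kg O₂/d.

R_O ≈ 2750 kg O₂/d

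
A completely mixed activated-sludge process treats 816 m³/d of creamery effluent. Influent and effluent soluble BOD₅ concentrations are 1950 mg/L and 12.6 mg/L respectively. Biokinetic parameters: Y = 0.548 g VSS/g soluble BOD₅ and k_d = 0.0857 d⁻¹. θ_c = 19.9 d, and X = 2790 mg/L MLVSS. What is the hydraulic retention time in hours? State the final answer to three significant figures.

τ ≈ 67.2 h

From the SRT design equation V = Y Q (S₀−S) θ_c / [X (1 + k_d θ_c)] = 0.548 × 816 × (1950 − 12.6) × 19.9 / [2790 × (1 + 0.0857 × 19.9)] = 1.72×10^7 / 7548 = 2284 m³.
Hydraulic retention time τ = V/Q = 2284 / 816 = 2.799 d = 67.18 h.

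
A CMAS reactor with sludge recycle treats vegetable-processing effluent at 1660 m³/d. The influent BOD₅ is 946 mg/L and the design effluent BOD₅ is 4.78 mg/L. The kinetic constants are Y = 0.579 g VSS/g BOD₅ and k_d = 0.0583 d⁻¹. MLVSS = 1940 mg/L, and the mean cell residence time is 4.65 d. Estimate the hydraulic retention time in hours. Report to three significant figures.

Rearranging the biomass balance for a CMAS with decay, V = Y·Q·ΔS·θ_c / [X·(1+k_d θ_c)] = 0.579 × 1660 × (946 − 4.78) × 4.65 / [1940 × (1 + 0.0583 × 4.65)] = 4.21×10^6 / 2466 = 1706 m³.
HRT = V/Q = 1706 m³ / 1660 m³·d⁻¹ = 1.028 d × 24 = 24.66 h.

τ ≈ 24.7 h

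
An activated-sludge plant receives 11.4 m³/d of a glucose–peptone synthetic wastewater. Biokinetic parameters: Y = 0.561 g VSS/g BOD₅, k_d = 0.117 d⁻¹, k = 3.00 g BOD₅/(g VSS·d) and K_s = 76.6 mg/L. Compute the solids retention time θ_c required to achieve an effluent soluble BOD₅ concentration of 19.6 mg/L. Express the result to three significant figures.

θ_c ≈ 4.43 d

Specific growth rate at S = 19.6 mg/L: μ = YkS/(K_s+S) = 0.561·3.00·19.6/(76.6+19.6) = 0.3429 d⁻¹.
θ_c = 1/(μ − k_d) = 1/(0.3429 − 0.117) = 1/0.2259 = 4.427 d.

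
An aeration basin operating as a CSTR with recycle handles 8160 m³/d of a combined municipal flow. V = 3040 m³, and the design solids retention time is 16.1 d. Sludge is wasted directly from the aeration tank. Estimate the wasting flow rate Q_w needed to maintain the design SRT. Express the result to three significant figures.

Q_w ≈ 189 m³/d

For wasting at MLVSS concentration, Q_w = V/θ_c = 3040/16.1 = 188.8 m³/d.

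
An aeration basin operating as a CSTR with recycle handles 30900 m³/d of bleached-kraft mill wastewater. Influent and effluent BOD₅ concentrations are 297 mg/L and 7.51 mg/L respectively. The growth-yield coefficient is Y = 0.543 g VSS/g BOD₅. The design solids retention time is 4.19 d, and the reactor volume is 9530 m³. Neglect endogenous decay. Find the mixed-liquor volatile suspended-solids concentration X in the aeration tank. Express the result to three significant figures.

X ≈ 2140 mg/L

X = Y·Q·ΔS·θ_c / V = 0.543 × 30900 × (297 − 7.51) × 4.19 / 9530 = 2136 mg/L.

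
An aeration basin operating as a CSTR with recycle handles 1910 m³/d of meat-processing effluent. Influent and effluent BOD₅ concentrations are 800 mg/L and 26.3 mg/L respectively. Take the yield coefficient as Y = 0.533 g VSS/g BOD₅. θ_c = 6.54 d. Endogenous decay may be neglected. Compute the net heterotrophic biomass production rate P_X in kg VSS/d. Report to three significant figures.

No decay correction is needed, so Y_obs = Y = 0.533.
Mass of BOD₅ removed per day: Q(S₀ − S) = 1910 × 773.7 g/m³ = 1478 kg/d.
Net biomass production P_X = Y_obs × Q·(S₀ − S) = 0.5330 × 1478 = 787.6 kg VSS/d.

P_X ≈ 788 kg VSS/d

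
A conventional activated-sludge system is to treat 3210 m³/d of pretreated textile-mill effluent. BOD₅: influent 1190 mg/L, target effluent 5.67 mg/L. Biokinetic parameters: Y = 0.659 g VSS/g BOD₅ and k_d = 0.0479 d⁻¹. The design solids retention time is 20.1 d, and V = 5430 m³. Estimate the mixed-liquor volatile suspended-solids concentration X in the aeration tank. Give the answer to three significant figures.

X ≈ 4720 mg/L

From V·X·(1 + k_d·θ_c) = Y·Q·(S₀ − S)·θ_c: X = 0.659 × 3210 × (1190 − 5.67) × 20.1 / [5430 × (1 + 0.0479 × 20.1)] = 4725 mg/L.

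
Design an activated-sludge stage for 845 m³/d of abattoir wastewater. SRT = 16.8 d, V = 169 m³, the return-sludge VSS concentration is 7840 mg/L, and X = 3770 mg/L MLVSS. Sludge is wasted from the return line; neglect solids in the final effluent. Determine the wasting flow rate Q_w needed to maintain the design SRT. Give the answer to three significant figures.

Wasting from the return line (neglecting effluent solids): Q_w = V·X / (θ_c·X_r) = 169.0 × 3770 / (16.8 × 7840) = 4.837 m³/d.

Q_w ≈ 4.84 m³/d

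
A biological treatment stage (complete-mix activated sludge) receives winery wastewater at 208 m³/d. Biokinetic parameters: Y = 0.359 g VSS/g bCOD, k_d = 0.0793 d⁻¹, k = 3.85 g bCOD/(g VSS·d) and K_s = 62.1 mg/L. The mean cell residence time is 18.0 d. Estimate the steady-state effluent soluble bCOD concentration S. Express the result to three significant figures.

From the Monod/SRT balance for a CMAS, S = K_s·(1+k_d θ_c)/[θ_c·(Y k − k_d) − 1] = 62.1 × (1 + 0.0793 × 18.0) / [18.0 × (0.359 × 3.85 − 0.0793) − 1] = 150.7 / 22.45 = 6.714 mg/L.

S ≈ 6.71 mg/L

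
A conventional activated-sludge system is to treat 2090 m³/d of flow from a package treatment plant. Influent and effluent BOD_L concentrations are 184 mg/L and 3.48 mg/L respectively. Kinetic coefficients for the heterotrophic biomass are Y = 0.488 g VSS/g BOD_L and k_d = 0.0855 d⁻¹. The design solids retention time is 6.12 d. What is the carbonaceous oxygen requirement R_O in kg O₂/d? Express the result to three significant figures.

R_O ≈ 206 kg O₂/d

The observed yield is Y_obs = Y/(1 + k_d·θ_c) = 0.488 / (1 + 0.0855 × 6.12) = 0.488 / 1.523 = 0.3204 g VSS per g BOD_L removed.
Mass of BOD_L removed per day: Q(S₀ − S) = 2090 × 180.5 g/m³ = 377.3 kg/d.
P_X = Y_obs·Q·(S₀ − S) = 0.3204 × 377.3 = 120.9 kg VSS/d.
Carbonaceous O₂ demand = substrate oxidised − cell-mass equivalent = 377.3 − 1.42 × 120.9 = 205.7 kg O₂/d.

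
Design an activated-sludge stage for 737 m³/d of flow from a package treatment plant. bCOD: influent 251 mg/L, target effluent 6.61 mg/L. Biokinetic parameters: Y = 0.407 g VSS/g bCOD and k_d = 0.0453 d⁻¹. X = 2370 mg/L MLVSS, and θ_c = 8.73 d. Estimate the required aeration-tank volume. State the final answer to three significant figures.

V ≈ 194 m³

Steady-state biomass mass balance: V·X·(1 + k_d·θ_c) = Y·Q·(S₀ − S)·θ_c, so V = 0.407 × 737 × (251 − 6.61) × 8.73 / [2370 × (1 + 0.0453 × 8.73)] = 6.4×10^5 / 3307 = 193.5 m³.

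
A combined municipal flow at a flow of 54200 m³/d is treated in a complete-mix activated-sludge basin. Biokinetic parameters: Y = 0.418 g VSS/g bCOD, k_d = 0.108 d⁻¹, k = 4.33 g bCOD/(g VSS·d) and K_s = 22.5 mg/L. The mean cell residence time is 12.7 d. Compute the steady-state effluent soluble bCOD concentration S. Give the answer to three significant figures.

Effluent substrate depends only on kinetics and SRT: S = K_s(1 + k_d θ_c) / [θ_c(Yk − k_d) − 1] = 22.5 × (1 + 0.108 × 12.7) / [12.7 × (0.418 × 4.33 − 0.108) − 1] = 53.36 / 20.61 = 2.589 mg/L.

S ≈ 2.59 mg/L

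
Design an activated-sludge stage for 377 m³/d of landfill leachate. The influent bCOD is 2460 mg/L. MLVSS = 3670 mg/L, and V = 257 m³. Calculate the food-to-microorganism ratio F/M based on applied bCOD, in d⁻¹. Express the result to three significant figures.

F/M = Q·S₀ / (V·X) = 377 × 2460 / (257.0 × 3670) = 0.9833 g bCOD·(g VSS·d)⁻¹.

F/M ≈ 0.983 d⁻¹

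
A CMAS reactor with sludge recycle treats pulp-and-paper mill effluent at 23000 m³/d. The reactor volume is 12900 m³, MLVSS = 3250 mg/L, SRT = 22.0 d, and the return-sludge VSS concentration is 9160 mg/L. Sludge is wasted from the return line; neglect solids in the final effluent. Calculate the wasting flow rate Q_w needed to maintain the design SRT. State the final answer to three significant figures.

θ_c = V·X/(Q_w·X_r) when wasting from the recycle, so Q_w = V·X/(θ_c·X_r) = 12900 × 3250 / (22.0 × 9160) = 208.0 m³/d.

Q_w ≈ 208 m³/d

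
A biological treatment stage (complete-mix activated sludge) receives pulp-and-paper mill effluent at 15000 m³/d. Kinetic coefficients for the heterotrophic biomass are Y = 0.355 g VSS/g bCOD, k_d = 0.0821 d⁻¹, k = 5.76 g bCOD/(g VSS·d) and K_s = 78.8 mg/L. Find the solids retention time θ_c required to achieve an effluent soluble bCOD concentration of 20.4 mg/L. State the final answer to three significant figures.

At the target effluent, Y k S/(K_s+S) = 0.355×5.76×20.4/99.20 = 0.4205 d⁻¹.
1/θ_c = 0.4205 − 0.0821 = 0.3384 d⁻¹, so θ_c = 2.955 d.

θ_c ≈ 2.96 d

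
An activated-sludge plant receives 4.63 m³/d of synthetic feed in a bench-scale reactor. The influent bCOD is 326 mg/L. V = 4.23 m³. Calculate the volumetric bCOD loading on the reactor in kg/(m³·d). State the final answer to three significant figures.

Applied bCOD load per unit volume = Q·S₀/V = (4.63 × 326/1000)/4.230 = 0.3568 kg bCOD·m⁻³·d⁻¹.

L_v ≈ 0.357 kg bCOD/(m³·d)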